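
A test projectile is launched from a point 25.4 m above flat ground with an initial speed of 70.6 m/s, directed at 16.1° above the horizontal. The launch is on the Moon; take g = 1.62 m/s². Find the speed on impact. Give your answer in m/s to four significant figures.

vₓ = 70.60 cos 16.1° = 67.83 m/s; v_y0 = 70.60 sin 16.1° = 19.58 m/s.
The projectile lands when y = 25.4 + (19.58) t − ½·1.62·t² = 0. Positive root: t = (19.58 + √(19.58² + 2·1.62·25.4)) / 1.62 = (19.58 + 21.58) / 1.62 = 25.41 s.
Vertical velocity at impact: v_y = v_y0 − g t = 19.58 − 1.62 × 25.41 = −21.58 m/s.
Speed: |v| = √(vₓ² + v_y²) = √(67.83² + 21.58²) = 71.18 m/s.

71.18 m/s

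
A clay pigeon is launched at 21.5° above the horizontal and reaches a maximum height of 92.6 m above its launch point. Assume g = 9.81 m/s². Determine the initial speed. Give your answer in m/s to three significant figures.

At the peak v_y = 0, so v_y0 = √(2gH) = √(2 × 9.81 × 92.6) = 42.62 m/s.
v_y0 = v₀ sin θ ⇒ v₀ = 42.62 / sin 21.5° = 116.3 m/s.

116 m/s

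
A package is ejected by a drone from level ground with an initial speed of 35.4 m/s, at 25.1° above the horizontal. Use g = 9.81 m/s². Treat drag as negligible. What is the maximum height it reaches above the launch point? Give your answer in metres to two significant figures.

Resolve: vₓ = 35.40 cos 25.1° = 32.06 m/s and v_y0 = 35.40 sin 25.1° = 15.02 m/s.
At the apex v_y = 0, so H = v_y0²/(2g) = 15.02²/19.62 = 11.49 m.

11 m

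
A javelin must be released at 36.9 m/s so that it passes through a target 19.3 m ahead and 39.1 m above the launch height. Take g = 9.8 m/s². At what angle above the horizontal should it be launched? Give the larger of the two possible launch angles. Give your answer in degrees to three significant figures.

Trajectory: y = x tanθ − g x² (1 + tan²θ)/(2v₀²). With x = 19.3, y = 39.1, v₀ = 36.9, g = 9.80:
1.340 tan²θ − 19.3 tanθ + (40.44) = 0.
tanθ = [19.3 ± √(19.3² − 4 × 1.340 × (40.44))] / (2 × 1.340) = (19.3 ± 12.48) / 2.681, giving tanθ = 2.545 or 11.85.
θ = 68.55° or 85.18°; the larger is 85.18°.

85.2°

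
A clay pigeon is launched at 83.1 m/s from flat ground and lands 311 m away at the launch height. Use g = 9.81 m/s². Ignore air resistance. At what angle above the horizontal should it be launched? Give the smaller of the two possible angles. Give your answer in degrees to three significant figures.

13.1°

Level-ground range R = v₀² sin(2θ)/g ⇒ sin(2θ) = gR/v₀² = 9.81 × 311 / 83.1² = 0.4418.
2θ = 26.22° or 180° − 26.22° = 153.8°, so θ = 13.11° or 76.89°.
The smaller angle is 13.11°.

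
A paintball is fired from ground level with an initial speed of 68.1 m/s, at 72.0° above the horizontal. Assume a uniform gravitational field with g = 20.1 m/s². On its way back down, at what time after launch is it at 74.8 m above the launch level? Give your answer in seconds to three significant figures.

Resolve: vₓ = 68.10 cos 72.0° = 21.04 m/s and v_y0 = 68.10 sin 72.0° = 64.77 m/s.
Require v_y0 t − ½ g t² = 74.8, i.e. 10.05 t² − 64.77 t + 74.8 = 0.
t = [64.77 ± √(64.77² − 2·20.1·74.8)] / 20.1 = (64.77 ± 34.46) / 20.1, so t = 1.508 s or t = 4.937 s.
The descending-branch root is 4.937 s.

4.94 s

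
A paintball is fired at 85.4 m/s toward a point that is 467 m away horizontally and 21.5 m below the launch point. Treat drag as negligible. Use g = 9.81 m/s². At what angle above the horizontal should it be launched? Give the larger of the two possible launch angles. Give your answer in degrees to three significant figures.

70.9°

Trajectory: y = x tanθ − g x² (1 + tan²θ)/(2v₀²). With x = 467, y = −21.5, v₀ = 85.4, g = 9.81:
146.7 tan²θ − 467 tanθ + (125.2) = 0.
tanθ = [467 ± √(467² − 4 × 146.7 × (125.2))] / (2 × 146.7) = (467 ± 380.3) / 293.4, giving tanθ = 0.2955 or 2.888.
θ = 16.46° or 70.90°; the larger is 70.90°.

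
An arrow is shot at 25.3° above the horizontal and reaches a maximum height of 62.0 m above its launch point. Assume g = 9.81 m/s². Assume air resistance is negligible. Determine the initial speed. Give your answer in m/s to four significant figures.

81.61 m/s

At the peak v_y = 0, so v_y0 = √(2gH) = √(2 × 9.81 × 62.0) = 34.88 m/s.
v_y0 = v₀ sin θ ⇒ v₀ = 34.88 / sin 25.3° = 81.61 m/s.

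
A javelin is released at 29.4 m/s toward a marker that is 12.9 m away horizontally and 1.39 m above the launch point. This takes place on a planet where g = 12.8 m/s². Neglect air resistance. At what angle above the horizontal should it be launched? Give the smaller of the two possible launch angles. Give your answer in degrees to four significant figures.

Trajectory: y = x tanθ − g x² (1 + tan²θ)/(2v₀²). With x = 12.9, y = 1.39, v₀ = 29.4, g = 12.8:
1.232 tan²θ − 12.9 tanθ + (2.622) = 0.
tanθ = [12.9 ± √(12.9² − 4 × 1.232 × (2.622))] / (2 × 1.232) = (12.9 ± 12.39) / 2.464, giving tanθ = 0.2074 or 10.26.
θ = 11.72° or 84.43°; the smaller is 11.72°.

11.72°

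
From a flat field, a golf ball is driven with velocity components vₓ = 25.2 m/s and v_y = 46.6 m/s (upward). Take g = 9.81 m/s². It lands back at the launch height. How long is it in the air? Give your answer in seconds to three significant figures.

9.50 s

Time of flight on level ground: T = 2 v_y0 / g = 2 × 46.60 / 9.81 = 9.501 s.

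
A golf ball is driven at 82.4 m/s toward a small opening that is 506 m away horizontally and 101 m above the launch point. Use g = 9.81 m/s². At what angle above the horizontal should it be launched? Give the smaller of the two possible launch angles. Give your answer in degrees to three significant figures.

38.6°

Trajectory: y = x tanθ − g x² (1 + tan²θ)/(2v₀²). With x = 506, y = 101, v₀ = 82.4, g = 9.81:
185.0 tan²θ − 506 tanθ + (286.0) = 0.
tanθ = [506 ± √(506² − 4 × 185.0 × (286.0))] / (2 × 185.0) = (506 ± 210.9) / 369.9, giving tanθ = 0.7978 or 1.938.
θ = 38.58° or 62.70°; the smaller is 38.58°.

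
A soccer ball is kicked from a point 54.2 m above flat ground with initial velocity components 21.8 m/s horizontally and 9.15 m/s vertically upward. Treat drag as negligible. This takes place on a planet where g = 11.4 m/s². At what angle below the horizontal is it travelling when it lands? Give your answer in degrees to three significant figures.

The projectile lands when y = 54.2 + (9.150) t − ½·11.4·t² = 0. Positive root: t = (9.150 + √(9.150² + 2·11.4·54.2)) / 11.4 = (9.150 + 36.32) / 11.4 = 3.989 s.
At impact: v_y = v_y0 − g t = −36.32 m/s; vₓ = 21.80 m/s.
Angle below horizontal: arctan(|v_y|/vₓ) = arctan(36.32/21.80) = 59.03°.

59.0°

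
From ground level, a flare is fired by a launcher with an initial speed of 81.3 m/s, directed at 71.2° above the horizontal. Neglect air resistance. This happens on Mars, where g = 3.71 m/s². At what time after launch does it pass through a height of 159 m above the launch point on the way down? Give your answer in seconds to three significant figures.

39.3 s

Resolve: vₓ = 81.30 cos 71.2° = 26.20 m/s and v_y0 = 81.30 sin 71.2° = 76.96 m/s.
Require v_y0 t − ½ g t² = 159, i.e. 1.855 t² − 76.96 t + 159 = 0.
t = [76.96 ± √(76.96² − 2·3.71·159)] / 3.71 = (76.96 ± 68.87) / 3.71, so t = 2.181 s or t = 39.31 s.
The descending-branch root is 39.31 s.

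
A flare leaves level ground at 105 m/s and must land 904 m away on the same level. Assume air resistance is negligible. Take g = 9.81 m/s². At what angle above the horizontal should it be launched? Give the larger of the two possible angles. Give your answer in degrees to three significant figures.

63.2°

From R = (v₀²/g) sin 2θ: sin 2θ = 9.81 × 904 / 11025 = 0.8044.
2θ = 53.55° or 180° − 53.55° = 126.5°, so θ = 26.77° or 63.23°.
The larger angle is 63.23°.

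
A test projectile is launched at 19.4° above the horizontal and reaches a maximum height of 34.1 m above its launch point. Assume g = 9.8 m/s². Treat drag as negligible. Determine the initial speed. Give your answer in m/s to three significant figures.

At the peak v_y = 0, so v_y0 = √(2gH) = √(2 × 9.80 × 34.1) = 25.85 m/s.
v_y0 = v₀ sin θ ⇒ v₀ = 25.85 / sin 19.4° = 77.83 m/s.

77.8 m/s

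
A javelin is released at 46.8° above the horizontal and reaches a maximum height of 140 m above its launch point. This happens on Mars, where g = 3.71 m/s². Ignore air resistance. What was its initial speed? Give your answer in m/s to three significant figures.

At the peak v_y = 0, so v_y0 = √(2gH) = √(2 × 3.71 × 140) = 32.23 m/s.
v_y0 = v₀ sin θ ⇒ v₀ = 32.23 / sin 46.8° = 44.21 m/s.

44.2 m/s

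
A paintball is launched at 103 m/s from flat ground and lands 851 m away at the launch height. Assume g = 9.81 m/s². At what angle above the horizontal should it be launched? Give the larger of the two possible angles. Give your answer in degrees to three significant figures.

R = v₀² sin 2θ / g gives sin 2θ = gR/v₀² = 9.81·851/103² = 0.7869.
2θ = 51.90° or 180° − 51.90° = 128.1°, so θ = 25.95° or 64.05°.
The larger angle is 64.05°.

64.1°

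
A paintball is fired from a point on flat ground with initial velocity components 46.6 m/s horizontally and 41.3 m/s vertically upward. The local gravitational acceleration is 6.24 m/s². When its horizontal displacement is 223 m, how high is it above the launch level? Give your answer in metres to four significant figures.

126.2 m

Time to reach x = 223 m: t = x/vₓ = 223/46.60 = 4.785 s.
Height: y = v_y0 t − ½ g t² = 41.30 × 4.785 − 3.120 × 4.785² = 197.6 − 71.45 = 126.2 m.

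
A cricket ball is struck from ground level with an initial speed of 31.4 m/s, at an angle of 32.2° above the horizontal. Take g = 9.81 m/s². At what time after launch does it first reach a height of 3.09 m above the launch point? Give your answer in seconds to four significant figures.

0.1959 s

Resolve: vₓ = 31.40 cos 32.2° = 26.57 m/s and v_y0 = 31.40 sin 32.2° = 16.73 m/s.
Require v_y0 t − ½ g t² = 3.09, i.e. 4.905 t² − 16.73 t + 3.09 = 0.
t = [16.73 ± √(16.73² − 2·9.81·3.09)] / 9.81 = (16.73 ± 14.81) / 9.81, so t = 0.1959 s or t = 3.215 s.
The first (ascending) time is 0.1959 s.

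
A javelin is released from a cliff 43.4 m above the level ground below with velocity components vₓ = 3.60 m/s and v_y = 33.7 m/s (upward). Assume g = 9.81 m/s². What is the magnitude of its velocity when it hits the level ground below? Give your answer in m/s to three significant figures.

44.7 m/s

With up positive and y = 0 at the ground: y(t) = 43.4 + (33.70) t − 4.905 t². Setting y = 0 and taking the positive root: t = [33.70 + √(33.70² + 2·9.81·43.4)] / 9.81 = (33.70 + 44.58) / 9.81 = 7.979 s.
Vertical velocity at impact: v_y = v_y0 − g t = 33.70 − 9.81 × 7.979 = −44.58 m/s.
Speed: |v| = √(vₓ² + v_y²) = √(3.600² + 44.58²) = 44.72 m/s.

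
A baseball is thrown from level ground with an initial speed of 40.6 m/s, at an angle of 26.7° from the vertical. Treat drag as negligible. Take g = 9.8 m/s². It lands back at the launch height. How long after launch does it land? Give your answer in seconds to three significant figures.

7.40 s

vₓ = 40.60 sin 26.7° = 18.24 m/s; v_y0 = 40.60 cos 26.7° = 36.27 m/s.
Time of flight on level ground: T = 2 v_y0 / g = 2 × 36.27 / 9.80 = 7.402 s.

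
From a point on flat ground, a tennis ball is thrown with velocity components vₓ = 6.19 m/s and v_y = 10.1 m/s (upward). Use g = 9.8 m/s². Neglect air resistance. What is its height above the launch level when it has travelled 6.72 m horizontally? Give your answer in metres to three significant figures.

5.19 m

At x = 6.72 m, t = x/vₓ = 6.72/6.190 = 1.086 s.
Height: y = v_y0 t − ½ g t² = 10.10 × 1.086 − 4.900 × 1.086² = 10.96 − 5.775 = 5.190 m.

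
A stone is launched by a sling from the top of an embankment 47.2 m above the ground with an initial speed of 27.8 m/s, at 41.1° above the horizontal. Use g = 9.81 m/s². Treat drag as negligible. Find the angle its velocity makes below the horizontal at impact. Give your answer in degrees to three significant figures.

59.5°

Horizontal component vₓ = 27.80 cos 41.1° = 20.95 m/s; vertical v_y0 = 27.80 sin 41.1° = 18.28 m/s.
Vertical motion (up positive, ground at y = 0): 4.905 t² − (18.28) t − 47.2 = 0, so t = (18.28 + √(18.28² + 2·9.81·47.2)) / 9.81 = (18.28 + 35.50) / 9.81 = 5.481 s.
At impact: v_y = v_y0 − g t = −35.50 m/s; vₓ = 20.95 m/s.
Angle below horizontal: arctan(|v_y|/vₓ) = arctan(35.50/20.95) = 59.45°.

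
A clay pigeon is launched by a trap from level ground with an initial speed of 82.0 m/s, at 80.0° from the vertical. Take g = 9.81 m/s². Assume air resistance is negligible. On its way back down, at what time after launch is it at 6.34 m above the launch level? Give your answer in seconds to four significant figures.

vₓ = 82.00 sin 80.0° = 80.75 m/s; v_y0 = 82.00 cos 80.0° = 14.24 m/s.
Set y = v_y0 t − ½ g t² = 6.34: 4.905 t² − 14.24 t + 6.34 = 0.
t = [14.24 ± √(14.24² − 2·9.81·6.34)] / 9.81 = (14.24 ± 8.852) / 9.81, so t = 0.5491 s or t = 2.354 s.
The descending-branch root is 2.354 s.

2.354 s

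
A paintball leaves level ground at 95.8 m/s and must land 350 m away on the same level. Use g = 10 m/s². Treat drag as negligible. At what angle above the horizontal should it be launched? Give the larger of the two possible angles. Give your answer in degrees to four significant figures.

R = v₀² sin 2θ / g gives sin 2θ = gR/v₀² = 10.0·350/95.8² = 0.3814.
2θ = 22.42° or 180° − 22.42° = 157.6°, so θ = 11.21° or 78.79°.
The larger angle is 78.79°.

78.79°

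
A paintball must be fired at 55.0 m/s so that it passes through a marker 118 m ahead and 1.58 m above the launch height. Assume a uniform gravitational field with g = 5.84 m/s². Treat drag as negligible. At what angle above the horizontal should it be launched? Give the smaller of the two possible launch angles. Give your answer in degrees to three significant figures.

7.36°

Trajectory: y = x tanθ − g x² (1 + tan²θ)/(2v₀²). With x = 118, y = 1.58, v₀ = 55.0, g = 5.84:
13.44 tan²θ − 118 tanθ + (15.02) = 0.
tanθ = [118 ± √(118² − 4 × 13.44 × (15.02))] / (2 × 13.44) = (118 ± 114.5) / 26.88, giving tanθ = 0.1292 or 8.650.
θ = 7.362° or 83.41°; the smaller is 7.362°.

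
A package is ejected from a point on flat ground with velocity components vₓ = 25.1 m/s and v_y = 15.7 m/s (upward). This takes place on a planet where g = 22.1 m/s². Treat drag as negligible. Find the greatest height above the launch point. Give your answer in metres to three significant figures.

Peak height H = v_y0² / (2g) = 246.49 / 44.20 = 5.577 m.

5.58 m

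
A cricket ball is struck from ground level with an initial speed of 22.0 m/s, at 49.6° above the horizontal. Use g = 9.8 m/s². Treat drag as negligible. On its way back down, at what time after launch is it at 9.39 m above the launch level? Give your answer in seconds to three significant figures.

Resolve: vₓ = 22.00 cos 49.6° = 14.26 m/s and v_y0 = 22.00 sin 49.6° = 16.75 m/s.
Set y = v_y0 t − ½ g t² = 9.39: 4.900 t² − 16.75 t + 9.39 = 0.
t = [16.75 ± √(16.75² − 2·9.80·9.39)] / 9.80 = (16.75 ± 9.831) / 9.80, so t = 0.7064 s or t = 2.713 s.
The descending-branch root is 2.713 s.

2.71 s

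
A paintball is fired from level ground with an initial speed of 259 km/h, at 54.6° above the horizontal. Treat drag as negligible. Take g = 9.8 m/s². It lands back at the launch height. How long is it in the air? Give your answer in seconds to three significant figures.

12.0 s

Convert: 259 km/h = 259/3.6 = 71.94 m/s.
Horizontal component vₓ = 71.94 cos 54.6° = 41.68 m/s; vertical v_y0 = 71.94 sin 54.6° = 58.64 m/s.
It returns to y = 0 when t = 2 v_y0 / g = 2(58.64)/9.80 = 11.97 s.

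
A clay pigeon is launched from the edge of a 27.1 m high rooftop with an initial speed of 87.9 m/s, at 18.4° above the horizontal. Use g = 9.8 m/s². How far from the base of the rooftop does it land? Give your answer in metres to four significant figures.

543.1 m

Horizontal component vₓ = 87.90 cos 18.4° = 83.41 m/s; vertical v_y0 = 87.90 sin 18.4° = 27.75 m/s.
The projectile lands when y = 27.1 + (27.75) t − ½·9.80·t² = 0. Positive root: t = (27.75 + √(27.75² + 2·9.80·27.1)) / 9.80 = (27.75 + 36.07) / 9.80 = 6.512 s.
Horizontal distance: R = vₓ t = 83.41 × 6.512 = 543.1 m.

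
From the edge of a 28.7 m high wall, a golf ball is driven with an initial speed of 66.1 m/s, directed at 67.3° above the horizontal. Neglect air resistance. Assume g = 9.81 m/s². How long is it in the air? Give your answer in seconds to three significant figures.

12.9 s

Horizontal component vₓ = 66.10 cos 67.3° = 25.51 m/s; vertical v_y0 = 66.10 sin 67.3° = 60.98 m/s.
Vertical motion (up positive, ground at y = 0): 4.905 t² − (60.98) t − 28.7 = 0, so t = (60.98 + √(60.98² + 2·9.81·28.7)) / 9.81 = (60.98 + 65.43) / 9.81 = 12.89 s.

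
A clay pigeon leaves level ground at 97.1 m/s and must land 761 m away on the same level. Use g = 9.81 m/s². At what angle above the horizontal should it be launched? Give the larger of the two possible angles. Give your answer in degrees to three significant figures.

63.8°

From R = (v₀²/g) sin 2θ: sin 2θ = 9.81 × 761 / 9428.4 = 0.7918.
2θ = 52.35° or 180° − 52.35° = 127.6°, so θ = 26.18° or 63.82°.
The larger angle is 63.82°.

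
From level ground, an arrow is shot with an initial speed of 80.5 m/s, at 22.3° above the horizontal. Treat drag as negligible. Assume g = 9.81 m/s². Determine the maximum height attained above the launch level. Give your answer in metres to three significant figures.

Components: vₓ = 80.50 cos 22.3° = 74.48 m/s, v_y0 = 80.50 sin 22.3° = 30.55 m/s.
Peak height H = v_y0² / (2g) = 933.07 / 19.62 = 47.56 m.

47.6 m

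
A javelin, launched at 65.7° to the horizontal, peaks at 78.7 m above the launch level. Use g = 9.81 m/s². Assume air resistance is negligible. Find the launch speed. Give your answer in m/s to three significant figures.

At the peak v_y = 0, so v_y0 = √(2gH) = √(2 × 9.81 × 78.7) = 39.29 m/s.
v_y0 = v₀ sin θ ⇒ v₀ = 39.29 / sin 65.7° = 43.11 m/s.

43.1 m/s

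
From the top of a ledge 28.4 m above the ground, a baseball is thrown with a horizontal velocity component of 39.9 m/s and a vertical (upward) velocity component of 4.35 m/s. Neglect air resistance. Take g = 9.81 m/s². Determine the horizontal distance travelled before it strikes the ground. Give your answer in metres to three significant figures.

The projectile lands when y = 28.4 + (4.350) t − ½·9.81·t² = 0. Positive root: t = (4.350 + √(4.350² + 2·9.81·28.4)) / 9.81 = (4.350 + 24.00) / 9.81 = 2.890 s.
Horizontal distance: R = vₓ t = 39.90 × 2.890 = 115.3 m.

115 m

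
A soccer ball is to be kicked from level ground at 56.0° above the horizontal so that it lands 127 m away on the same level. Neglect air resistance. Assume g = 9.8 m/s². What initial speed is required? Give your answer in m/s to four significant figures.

36.64 m/s

On level ground R = v₀² sin 2θ / g ⇒ v₀ = √(gR / sin 2θ).
v₀ = √(9.80 × 127 / sin 112.0°) = √(1245 / 0.9272) = √1342.3 = 36.64 m/s.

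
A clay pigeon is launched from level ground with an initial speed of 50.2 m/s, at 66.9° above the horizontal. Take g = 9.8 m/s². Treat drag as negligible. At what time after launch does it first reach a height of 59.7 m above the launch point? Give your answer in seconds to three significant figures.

Horizontal component vₓ = 50.20 cos 66.9° = 19.70 m/s; vertical v_y0 = 50.20 sin 66.9° = 46.18 m/s.
Require v_y0 t − ½ g t² = 59.7, i.e. 4.900 t² − 46.18 t + 59.7 = 0.
Quadratic formula: t = (46.18 ± √962.01) / 9.80 = (46.18 ± 31.02) / 9.80 → t = 1.547 s or 7.877 s.
The first (ascending) time is 1.547 s.

1.55 s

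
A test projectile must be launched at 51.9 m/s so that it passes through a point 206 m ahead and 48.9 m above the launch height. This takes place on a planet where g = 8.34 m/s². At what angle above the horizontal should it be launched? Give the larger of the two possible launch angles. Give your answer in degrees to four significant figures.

67.49°

Trajectory: y = x tanθ − g x² (1 + tan²θ)/(2v₀²). With x = 206, y = 48.9, v₀ = 51.9, g = 8.34:
65.70 tan²θ − 206 tanθ + (114.6) = 0.
tanθ = [206 ± √(206² − 4 × 65.70 × (114.6))] / (2 × 65.70) = (206 ± 111.0) / 131.4, giving tanθ = 0.7230 or 2.413.
θ = 35.87° or 67.49°; the larger is 67.49°.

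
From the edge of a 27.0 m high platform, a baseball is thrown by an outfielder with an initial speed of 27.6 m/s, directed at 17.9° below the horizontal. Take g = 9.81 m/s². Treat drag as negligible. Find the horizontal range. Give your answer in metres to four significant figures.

Horizontal component vₓ = 27.60 cos 17.9° = 26.26 m/s; vertical v_y0 = −8.483 m/s (downward).
With up positive and y = 0 at the ground: y(t) = 27.0 + (−8.483) t − 4.905 t². Setting y = 0 and taking the positive root: t = [−8.483 + √(8.483² + 2·9.81·27.0)] / 9.81 = (−8.483 + 24.53) / 9.81 = 1.636 s.
Horizontal distance: R = vₓ t = 26.26 × 1.636 = 42.96 m.

42.96 m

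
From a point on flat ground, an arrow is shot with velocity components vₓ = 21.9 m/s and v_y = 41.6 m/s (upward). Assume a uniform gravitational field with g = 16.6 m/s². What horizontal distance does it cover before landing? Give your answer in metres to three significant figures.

Time aloft: T = 2 v_y0 / g = 2 × 41.60 / 16.6 = 5.012 s.
Horizontal distance R = vₓ T = 21.90 × 5.012 = 109.8 m.

110 m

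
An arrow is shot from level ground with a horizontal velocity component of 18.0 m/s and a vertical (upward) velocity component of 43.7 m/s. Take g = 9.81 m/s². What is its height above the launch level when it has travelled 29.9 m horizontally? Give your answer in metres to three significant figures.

59.1 m

x = vₓ t ⇒ t = 29.9/18.00 = 1.661 s.
Height: y = v_y0 t − ½ g t² = 43.70 × 1.661 − 4.905 × 1.661² = 72.59 − 13.53 = 59.06 m.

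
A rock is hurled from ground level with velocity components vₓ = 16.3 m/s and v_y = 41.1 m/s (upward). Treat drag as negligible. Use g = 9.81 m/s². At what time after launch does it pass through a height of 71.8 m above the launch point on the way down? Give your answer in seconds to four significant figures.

5.897 s

Set y = v_y0 t − ½ g t² = 71.8: 4.905 t² − 41.10 t + 71.8 = 0.
t = [41.10 ± √(41.10² − 2·9.81·71.8)] / 9.81 = (41.10 ± 16.75) / 9.81, so t = 2.482 s or t = 5.897 s.
The descending-branch root is 5.897 s.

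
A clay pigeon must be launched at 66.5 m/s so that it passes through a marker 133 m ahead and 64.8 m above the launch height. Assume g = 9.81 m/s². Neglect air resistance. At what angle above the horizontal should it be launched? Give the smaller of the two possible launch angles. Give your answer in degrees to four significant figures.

Trajectory: y = x tanθ − g x² (1 + tan²θ)/(2v₀²). With x = 133, y = 64.8, v₀ = 66.5, g = 9.81:
19.62 tan²θ − 133 tanθ + (84.42) = 0.
tanθ = [133 ± √(133² − 4 × 19.62 × (84.42))] / (2 × 19.62) = (133 ± 105.2) / 39.24, giving tanθ = 0.7089 or 6.070.
θ = 35.33° or 80.64°; the smaller is 35.33°.

35.33°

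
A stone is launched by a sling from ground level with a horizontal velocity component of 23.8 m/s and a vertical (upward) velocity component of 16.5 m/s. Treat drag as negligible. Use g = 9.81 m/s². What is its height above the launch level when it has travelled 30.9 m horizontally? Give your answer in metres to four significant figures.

At x = 30.9 m, t = x/vₓ = 30.9/23.80 = 1.298 s.
Height: y = v_y0 t − ½ g t² = 16.50 × 1.298 − 4.905 × 1.298² = 21.42 − 8.268 = 13.15 m.

13.15 m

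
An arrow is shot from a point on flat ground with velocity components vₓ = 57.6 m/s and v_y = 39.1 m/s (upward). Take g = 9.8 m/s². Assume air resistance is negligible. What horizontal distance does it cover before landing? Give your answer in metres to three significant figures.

Time aloft: T = 2 v_y0 / g = 2 × 39.10 / 9.80 = 7.980 s.
Range: R = vₓ T = 57.60 × 7.980 = 459.6 m.

460 m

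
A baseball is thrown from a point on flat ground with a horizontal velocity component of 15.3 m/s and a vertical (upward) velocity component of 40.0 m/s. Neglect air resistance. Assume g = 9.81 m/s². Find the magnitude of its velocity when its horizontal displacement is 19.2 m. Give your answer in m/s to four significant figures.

31.64 m/s

At x = 19.2 m, t = x/vₓ = 19.2/15.30 = 1.255 s.
Vertical velocity there: v_y = v_y0 − g t = 40.00 − 9.81 × 1.255 = 27.69 m/s.
Speed: √(vₓ² + v_y²) = √(15.30² + 27.69²) = 31.64 m/s.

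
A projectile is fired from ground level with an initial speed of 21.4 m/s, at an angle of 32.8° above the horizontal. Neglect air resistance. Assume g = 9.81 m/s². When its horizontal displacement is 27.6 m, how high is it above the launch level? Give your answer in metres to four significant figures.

6.240 m

vₓ = 21.40 cos 32.8° = 17.99 m/s; v_y0 = 21.40 sin 32.8° = 11.59 m/s.
x = vₓ t ⇒ t = 27.6/17.99 = 1.534 s.
Height: y = v_y0 t − ½ g t² = 11.59 × 1.534 − 4.905 × 1.534² = 17.79 − 11.55 = 6.240 m.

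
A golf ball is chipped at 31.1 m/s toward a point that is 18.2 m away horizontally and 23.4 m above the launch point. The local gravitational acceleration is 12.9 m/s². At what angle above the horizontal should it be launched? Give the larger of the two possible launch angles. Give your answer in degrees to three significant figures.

81.2°

Trajectory: y = x tanθ − g x² (1 + tan²θ)/(2v₀²). With x = 18.2, y = 23.4, v₀ = 31.1, g = 12.9:
2.209 tan²θ − 18.2 tanθ + (25.61) = 0.
tanθ = [18.2 ± √(18.2² − 4 × 2.209 × (25.61))] / (2 × 2.209) = (18.2 ± 10.25) / 4.418, giving tanθ = 1.801 or 6.439.
θ = 60.95° or 81.17°; the larger is 81.17°.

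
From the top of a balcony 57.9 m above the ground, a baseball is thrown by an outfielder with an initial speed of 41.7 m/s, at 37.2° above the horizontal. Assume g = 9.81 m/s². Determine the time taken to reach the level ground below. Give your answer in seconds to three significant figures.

6.86 s

Resolve: vₓ = 41.70 cos 37.2° = 33.22 m/s and v_y0 = 41.70 sin 37.2° = 25.21 m/s.
Vertical motion (up positive, ground at y = 0): 4.905 t² − (25.21) t − 57.9 = 0, so t = (25.21 + √(25.21² + 2·9.81·57.9)) / 9.81 = (25.21 + 42.09) / 9.81 = 6.861 s.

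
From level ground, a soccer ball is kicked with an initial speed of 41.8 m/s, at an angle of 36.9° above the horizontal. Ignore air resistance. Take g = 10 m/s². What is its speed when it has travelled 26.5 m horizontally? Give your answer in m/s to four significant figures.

Horizontal component vₓ = 41.80 cos 36.9° = 33.43 m/s; vertical v_y0 = 41.80 sin 36.9° = 25.10 m/s.
At x = 26.5 m, t = x/vₓ = 26.5/33.43 = 0.7928 s.
Vertical velocity there: v_y = v_y0 − g t = 25.10 − 10.0 × 0.7928 = 17.17 m/s.
Speed: √(vₓ² + v_y²) = √(33.43² + 17.17²) = 37.58 m/s.

37.58 m/s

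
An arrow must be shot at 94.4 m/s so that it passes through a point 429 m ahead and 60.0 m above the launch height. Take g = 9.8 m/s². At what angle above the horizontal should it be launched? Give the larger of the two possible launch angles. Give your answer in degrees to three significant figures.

75.3°

Trajectory: y = x tanθ − g x² (1 + tan²θ)/(2v₀²). With x = 429, y = 60.0, v₀ = 94.4, g = 9.80:
101.2 tan²θ − 429 tanθ + (161.2) = 0.
tanθ = [429 ± √(429² − 4 × 101.2 × (161.2))] / (2 × 101.2) = (429 ± 344.7) / 202.4, giving tanθ = 0.4167 or 3.823.
θ = 22.62° or 75.34°; the larger is 75.34°.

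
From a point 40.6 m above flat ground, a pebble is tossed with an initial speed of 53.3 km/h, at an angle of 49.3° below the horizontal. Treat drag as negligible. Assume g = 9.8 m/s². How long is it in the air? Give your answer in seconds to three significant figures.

1.95 s

Convert: 53.3 km/h = 53.3/3.6 = 14.81 m/s.
Resolve: vₓ = 14.81 cos 49.3° = 9.655 m/s and v_y0 = −11.22 m/s (downward).
With up positive and y = 0 at the ground: y(t) = 40.6 + (−11.22) t − 4.900 t². Setting y = 0 and taking the positive root: t = [−11.22 + √(11.22² + 2·9.80·40.6)] / 9.80 = (−11.22 + 30.36) / 9.80 = 1.953 s.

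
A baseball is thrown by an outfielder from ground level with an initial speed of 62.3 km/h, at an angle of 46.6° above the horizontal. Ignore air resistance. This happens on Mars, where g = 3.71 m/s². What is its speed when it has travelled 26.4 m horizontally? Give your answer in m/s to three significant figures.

12.7 m/s

Convert: 62.3 km/h = 62.3/3.6 = 17.31 m/s.
Resolve: vₓ = 17.31 cos 46.6° = 11.89 m/s and v_y0 = 17.31 sin 46.6° = 12.57 m/s.
Time to reach x = 26.4 m: t = x/vₓ = 26.4/11.89 = 2.220 s.
Vertical velocity there: v_y = v_y0 − g t = 12.57 − 3.71 × 2.220 = 4.337 m/s.
Speed: √(vₓ² + v_y²) = √(11.89² + 4.337²) = 12.66 m/s.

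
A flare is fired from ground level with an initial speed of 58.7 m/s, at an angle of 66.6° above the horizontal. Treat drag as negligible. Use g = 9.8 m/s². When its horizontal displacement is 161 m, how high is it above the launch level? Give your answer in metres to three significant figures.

vₓ = 58.70 cos 66.6° = 23.31 m/s; v_y0 = 58.70 sin 66.6° = 53.87 m/s.
At x = 161 m, t = x/vₓ = 161/23.31 = 6.906 s.
Height: y = v_y0 t − ½ g t² = 53.87 × 6.906 − 4.900 × 6.906² = 372.0 − 233.7 = 138.3 m.

138 m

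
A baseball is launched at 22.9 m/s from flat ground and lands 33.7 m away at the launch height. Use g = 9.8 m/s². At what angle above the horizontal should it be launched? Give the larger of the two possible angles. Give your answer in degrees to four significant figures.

70.48°

R = v₀² sin 2θ / g gives sin 2θ = gR/v₀² = 9.80·33.7/22.9² = 0.6298.
2θ = 39.03° or 180° − 39.03° = 141.0°, so θ = 19.52° or 70.48°.
The larger angle is 70.48°.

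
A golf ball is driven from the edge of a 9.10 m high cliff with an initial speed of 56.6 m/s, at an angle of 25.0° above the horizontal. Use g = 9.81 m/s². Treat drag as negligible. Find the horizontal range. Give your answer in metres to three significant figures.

Resolve: vₓ = 56.60 cos 25.0° = 51.30 m/s and v_y0 = 56.60 sin 25.0° = 23.92 m/s.
The projectile lands when y = 9.10 + (23.92) t − ½·9.81·t² = 0. Positive root: t = (23.92 + √(23.92² + 2·9.81·9.10)) / 9.81 = (23.92 + 27.40) / 9.81 = 5.231 s.
Horizontal distance: R = vₓ t = 51.30 × 5.231 = 268.4 m.

268 m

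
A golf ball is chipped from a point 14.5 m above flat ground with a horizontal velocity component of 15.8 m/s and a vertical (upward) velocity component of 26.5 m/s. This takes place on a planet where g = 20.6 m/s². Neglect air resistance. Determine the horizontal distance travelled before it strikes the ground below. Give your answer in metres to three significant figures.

48.0 m

With up positive and y = 0 at the ground: y(t) = 14.5 + (26.50) t − 10.30 t². Setting y = 0 and taking the positive root: t = [26.50 + √(26.50² + 2·20.6·14.5)] / 20.6 = (26.50 + 36.05) / 20.6 = 3.036 s.
Horizontal distance: R = vₓ t = 15.80 × 3.036 = 47.98 m.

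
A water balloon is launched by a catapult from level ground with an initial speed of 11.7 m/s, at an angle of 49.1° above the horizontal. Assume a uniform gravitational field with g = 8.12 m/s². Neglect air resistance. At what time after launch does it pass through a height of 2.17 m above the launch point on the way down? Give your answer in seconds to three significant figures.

Resolve: vₓ = 11.70 cos 49.1° = 7.660 m/s and v_y0 = 11.70 sin 49.1° = 8.843 m/s.
Height y(t) = 8.843 t − 4.060 t² = 2.17 gives 4.060 t² − 8.843 t + 2.17 = 0.
Quadratic formula: t = (8.843 ± √42.966) / 8.12 = (8.843 ± 6.555) / 8.12 → t = 0.2818 s or 1.896 s.
The descending-branch root is 1.896 s.

1.90 s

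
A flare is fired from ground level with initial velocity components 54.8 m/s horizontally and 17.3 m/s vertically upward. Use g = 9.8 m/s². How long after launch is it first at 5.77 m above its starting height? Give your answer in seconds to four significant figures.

Require v_y0 t − ½ g t² = 5.77, i.e. 4.900 t² − 17.30 t + 5.77 = 0.
t = [17.30 ± √(17.30² − 2·9.80·5.77)] / 9.80 = (17.30 ± 13.65) / 9.80, so t = 0.3729 s or t = 3.158 s.
The first (ascending) time is 0.3729 s.

0.3729 s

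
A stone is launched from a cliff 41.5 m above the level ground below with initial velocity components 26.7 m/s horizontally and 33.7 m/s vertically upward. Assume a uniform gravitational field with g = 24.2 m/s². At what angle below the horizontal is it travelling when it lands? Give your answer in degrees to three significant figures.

Vertical motion (up positive, ground at y = 0): 12.10 t² − (33.70) t − 41.5 = 0, so t = (33.70 + √(33.70² + 2·24.2·41.5)) / 24.2 = (33.70 + 56.07) / 24.2 = 3.710 s.
At impact: v_y = v_y0 − g t = −56.07 m/s; vₓ = 26.70 m/s.
Angle below horizontal: arctan(|v_y|/vₓ) = arctan(56.07/26.70) = 64.54°.

64.5°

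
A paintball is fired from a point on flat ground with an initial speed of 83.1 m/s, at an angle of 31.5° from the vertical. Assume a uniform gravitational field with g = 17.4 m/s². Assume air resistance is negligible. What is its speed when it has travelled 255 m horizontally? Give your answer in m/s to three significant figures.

53.5 m/s

Resolve: vₓ = 83.10 sin 31.5° = 43.42 m/s and v_y0 = 83.10 cos 31.5° = 70.85 m/s.
Time to reach x = 255 m: t = x/vₓ = 255/43.42 = 5.873 s.
Vertical velocity there: v_y = v_y0 − g t = 70.85 − 17.4 × 5.873 = −31.33 m/s.
Speed: √(vₓ² + v_y²) = √(43.42² + 31.33²) = 53.55 m/s.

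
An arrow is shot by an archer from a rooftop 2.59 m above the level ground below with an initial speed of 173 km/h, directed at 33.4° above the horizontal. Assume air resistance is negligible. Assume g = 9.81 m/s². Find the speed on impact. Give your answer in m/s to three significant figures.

Convert: 173 km/h = 173/3.6 = 48.06 m/s.
vₓ = 48.06 cos 33.4° = 40.12 m/s; v_y0 = 48.06 sin 33.4° = 26.45 m/s.
The projectile lands when y = 2.59 + (26.45) t − ½·9.81·t² = 0. Positive root: t = (26.45 + √(26.45² + 2·9.81·2.59)) / 9.81 = (26.45 + 27.40) / 9.81 = 5.489 s.
Vertical velocity at impact: v_y = v_y0 − g t = 26.45 − 9.81 × 5.489 = −27.40 m/s.
Speed: |v| = √(vₓ² + v_y²) = √(40.12² + 27.40²) = 48.58 m/s.

48.6 m/s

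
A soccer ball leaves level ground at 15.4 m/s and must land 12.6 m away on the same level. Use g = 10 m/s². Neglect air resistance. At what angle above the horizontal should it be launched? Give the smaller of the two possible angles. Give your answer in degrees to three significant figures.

16.0°

From R = (v₀²/g) sin 2θ: sin 2θ = 10.0 × 12.6 / 237.16 = 0.5313.
2θ = 32.09° or 180° − 32.09° = 147.9°, so θ = 16.05° or 73.95°.
The smaller angle is 16.05°.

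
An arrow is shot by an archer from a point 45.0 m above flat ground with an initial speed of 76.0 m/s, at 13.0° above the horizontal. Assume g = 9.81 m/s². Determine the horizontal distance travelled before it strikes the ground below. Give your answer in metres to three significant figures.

Resolve: vₓ = 76.00 cos 13.0° = 74.05 m/s and v_y0 = 76.00 sin 13.0° = 17.10 m/s.
With up positive and y = 0 at the ground: y(t) = 45.0 + (17.10) t − 4.905 t². Setting y = 0 and taking the positive root: t = [17.10 + √(17.10² + 2·9.81·45.0)] / 9.81 = (17.10 + 34.28) / 9.81 = 5.237 s.
Horizontal distance: R = vₓ t = 74.05 × 5.237 = 387.8 m.

388 m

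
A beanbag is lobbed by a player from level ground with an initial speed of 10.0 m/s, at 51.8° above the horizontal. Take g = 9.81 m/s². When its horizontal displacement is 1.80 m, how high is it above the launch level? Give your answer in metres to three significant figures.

vₓ = 10.00 cos 51.8° = 6.184 m/s; v_y0 = 10.00 sin 51.8° = 7.859 m/s.
At x = 1.80 m, t = x/vₓ = 1.80/6.184 = 0.2911 s.
Height: y = v_y0 t − ½ g t² = 7.859 × 0.2911 − 4.905 × 0.2911² = 2.287 − 0.4156 = 1.872 m.

1.87 m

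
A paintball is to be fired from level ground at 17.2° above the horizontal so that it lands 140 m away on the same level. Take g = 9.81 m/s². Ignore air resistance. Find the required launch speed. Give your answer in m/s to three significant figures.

49.3 m/s

On level ground R = v₀² sin 2θ / g ⇒ v₀ = √(gR / sin 2θ).
v₀ = √(9.81 × 140 / sin 34.40°) = √(1373 / 0.5650) = √2430.9 = 49.30 m/s.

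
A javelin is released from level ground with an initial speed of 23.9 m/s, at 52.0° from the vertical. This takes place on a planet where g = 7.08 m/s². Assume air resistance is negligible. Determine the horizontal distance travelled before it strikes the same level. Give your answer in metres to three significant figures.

Resolve: vₓ = 23.90 sin 52.0° = 18.83 m/s and v_y0 = 23.90 cos 52.0° = 14.71 m/s.
Time aloft: T = 2 v_y0 / g = 2 × 14.71 / 7.08 = 4.157 s.
Range: R = vₓ T = 18.83 × 4.157 = 78.28 m.

78.3 m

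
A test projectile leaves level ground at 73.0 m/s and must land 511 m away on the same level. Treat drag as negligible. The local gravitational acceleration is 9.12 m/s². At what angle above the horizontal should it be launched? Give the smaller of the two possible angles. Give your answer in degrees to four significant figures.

Level-ground range R = v₀² sin(2θ)/g ⇒ sin(2θ) = gR/v₀² = 9.12 × 511 / 73.0² = 0.8745.
2θ = 60.99° or 180° − 60.99° = 119.0°, so θ = 30.49° or 59.51°.
The smaller angle is 30.49°.

30.49°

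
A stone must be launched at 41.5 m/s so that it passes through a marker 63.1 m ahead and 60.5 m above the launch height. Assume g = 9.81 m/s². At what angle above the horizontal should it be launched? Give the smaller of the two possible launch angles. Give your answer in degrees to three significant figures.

57.9°

Trajectory: y = x tanθ − g x² (1 + tan²θ)/(2v₀²). With x = 63.1, y = 60.5, v₀ = 41.5, g = 9.81:
11.34 tan²θ − 63.1 tanθ + (71.84) = 0.
tanθ = [63.1 ± √(63.1² − 4 × 11.34 × (71.84))] / (2 × 11.34) = (63.1 ± 26.89) / 22.68, giving tanθ = 1.597 or 3.968.
θ = 57.94° or 75.85°; the smaller is 57.94°.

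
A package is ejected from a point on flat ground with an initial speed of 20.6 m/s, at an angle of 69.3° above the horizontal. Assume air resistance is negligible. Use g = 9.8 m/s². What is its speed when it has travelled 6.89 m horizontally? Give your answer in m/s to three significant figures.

Horizontal component vₓ = 20.60 cos 69.3° = 7.282 m/s; vertical v_y0 = 20.60 sin 69.3° = 19.27 m/s.
At x = 6.89 m, t = x/vₓ = 6.89/7.282 = 0.9462 s.
Vertical velocity there: v_y = v_y0 − g t = 19.27 − 9.80 × 0.9462 = 9.997 m/s.
Speed: √(vₓ² + v_y²) = √(7.282² + 9.997²) = 12.37 m/s.

12.4 m/s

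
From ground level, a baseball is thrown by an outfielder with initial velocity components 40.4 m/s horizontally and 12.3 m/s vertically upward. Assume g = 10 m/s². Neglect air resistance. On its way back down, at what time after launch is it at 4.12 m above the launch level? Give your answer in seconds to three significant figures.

2.06 s

Require v_y0 t − ½ g t² = 4.12, i.e. 5.000 t² − 12.30 t + 4.12 = 0.
t = [12.30 ± √(12.30² − 2·10.0·4.12)] / 10.0 = (12.30 ± 8.300) / 10.0, so t = 0.4000 s or t = 2.060 s.
The descending-branch root is 2.060 s.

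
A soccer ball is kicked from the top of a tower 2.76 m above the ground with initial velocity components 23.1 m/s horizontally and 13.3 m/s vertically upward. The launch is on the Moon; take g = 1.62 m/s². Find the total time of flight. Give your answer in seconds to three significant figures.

16.6 s

With up positive and y = 0 at the ground: y(t) = 2.76 + (13.30) t − 0.8100 t². Setting y = 0 and taking the positive root: t = [13.30 + √(13.30² + 2·1.62·2.76)] / 1.62 = (13.30 + 13.63) / 1.62 = 16.62 s.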